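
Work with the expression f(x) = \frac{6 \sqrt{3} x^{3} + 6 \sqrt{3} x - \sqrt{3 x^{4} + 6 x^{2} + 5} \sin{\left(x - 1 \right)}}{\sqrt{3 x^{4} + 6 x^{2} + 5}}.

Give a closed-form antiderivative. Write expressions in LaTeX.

An antiderivative is F(x) = \sqrt{3} \sqrt{3 x^{4} + 6 x^{2} + 5} + \cos{\left(x - 1 \right)}.

A candidate is checked by its d/dx: the result must match f(x).
Check: d/dx[\sqrt{3} \sqrt{3 x^{4} + 6 x^{2} + 5} + \cos{\left(x - 1 \right)}] = \frac{6 \sqrt{3} x^{3} + 6 \sqrt{3} x - \sqrt{3 x^{4} + 6 x^{2} + 5} \sin{\left(x - 1 \right)}}{\sqrt{3 x^{4} + 6 x^{2} + 5}} = f(x).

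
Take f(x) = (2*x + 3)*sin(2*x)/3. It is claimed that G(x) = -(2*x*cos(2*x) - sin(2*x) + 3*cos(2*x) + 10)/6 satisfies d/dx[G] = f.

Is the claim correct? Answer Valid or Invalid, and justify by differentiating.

Valid - differentiating G returns exactly f.

d/dx[G] = 2*x*sin(2*x)/3 + sin(2*x)
This equals f(x) exactly, so the claim holds.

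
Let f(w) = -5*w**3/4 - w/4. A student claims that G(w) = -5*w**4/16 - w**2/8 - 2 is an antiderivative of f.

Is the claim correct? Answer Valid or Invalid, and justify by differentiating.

Valid - the claim checks out under differentiation.

d/dw[G] = -5*w**3/4 - w/4
This equals f(w) exactly, so the claim holds.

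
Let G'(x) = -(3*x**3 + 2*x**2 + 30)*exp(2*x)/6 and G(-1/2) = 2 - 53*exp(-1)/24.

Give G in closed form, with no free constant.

G(x) = -x**3*exp(2*x)/4 + 5*x**2*exp(2*x)/24 - 5*x*exp(2*x)/24 - 115*exp(2*x)/48 + 2

G'(x) has the shape u'v + uv' for u = -x**3/4 + 5*x**2/24 - 5*x/24 - 115/48 and v = exp(2*x) — it is the derivative of the product u*v.
A general antiderivative is (-12*x**3 + 10*x**2 - 10*x - 115)*exp(2*x)/48 + C.
The condition gives C = 2 - 53*exp(-1)/24 - (-53*exp(-1)/24) = 2.
So G(x) = -x**3*exp(2*x)/4 + 5*x**2*exp(2*x)/24 - 5*x*exp(2*x)/24 - 115*exp(2*x)/48 + 2.
Check: d/dx[-x**3*exp(2*x)/4 + 5*x**2*exp(2*x)/24 - 5*x*exp(2*x)/24 - 115*exp(2*x)/48 + 2] = -x**3*exp(2*x)/2 - x**2*exp(2*x)/3 - 5*exp(2*x), which equals G'(x).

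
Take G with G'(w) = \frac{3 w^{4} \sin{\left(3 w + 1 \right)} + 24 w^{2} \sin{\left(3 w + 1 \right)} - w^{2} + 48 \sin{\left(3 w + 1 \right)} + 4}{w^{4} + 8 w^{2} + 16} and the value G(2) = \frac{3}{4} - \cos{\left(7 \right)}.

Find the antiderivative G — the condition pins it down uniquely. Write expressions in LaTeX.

G(w) = - \frac{2 w^{2} \cos{\left(3 w + 1 \right)} - w^{2} - 2 w + 8 \cos{\left(3 w + 1 \right)} - 4}{2 \left(w^{2} + 4\right)}

Any candidate G(w) must reproduce the stated G'(w) exactly.
A general antiderivative is \frac{3 w}{2 \left(\frac{3 w^{2}}{2} + 6\right)} - \cos{\left(3 w + 1 \right)} + C.
The condition gives C = \frac{3}{4} - \cos{\left(7 \right)} - (\frac{1}{4} - \cos{\left(7 \right)}) = \frac{1}{2}.
So G(w) = - \frac{2 w^{2} \cos{\left(3 w + 1 \right)} - w^{2} - 2 w + 8 \cos{\left(3 w + 1 \right)} - 4}{2 \left(w^{2} + 4\right)}.
Check: d/dw[- \frac{2 w^{2} \cos{\left(3 w + 1 \right)} - w^{2} - 2 w + 8 \cos{\left(3 w + 1 \right)} - 4}{2 \left(w^{2} + 4\right)}] = \frac{3 w^{4} \sin{\left(3 w + 1 \right)} + 24 w^{2} \sin{\left(3 w + 1 \right)} - w^{2} + 48 \sin{\left(3 w + 1 \right)} + 4}{w^{4} + 8 w^{2} + 16} = G'(w).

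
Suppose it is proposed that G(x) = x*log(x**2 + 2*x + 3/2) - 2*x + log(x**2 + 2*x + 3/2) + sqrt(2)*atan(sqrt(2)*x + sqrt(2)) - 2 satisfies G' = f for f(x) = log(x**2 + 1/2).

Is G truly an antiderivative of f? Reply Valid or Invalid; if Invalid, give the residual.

d/dx[G] = log(x**2 + 2*x + 3/2)
d/dx[G] - f(x) = -log(x**2 + 1/2) + log(x**2 + 2*x + 3/2) != 0.

Invalid: d/dx[G] - f = -log(x**2 + 1/2) + log(x**2 + 2*x + 3/2), which is not 0.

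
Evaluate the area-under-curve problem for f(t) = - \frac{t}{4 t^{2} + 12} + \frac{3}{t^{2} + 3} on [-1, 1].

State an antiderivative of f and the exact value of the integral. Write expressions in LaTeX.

The integrand splits into summands that can be handled one at a time.
F(t) = - \frac{\log{\left(t^{2} + 3 \right)}}{8} + \sqrt{3} \operatorname{atan}{\left(\frac{\sqrt{3} t}{3} \right)} is an antiderivative of f.
Check: d/dt[- \frac{\log{\left(t^{2} + 3 \right)}}{8} + \sqrt{3} \operatorname{atan}{\left(\frac{\sqrt{3} t}{3} \right)}] = \frac{12 - t}{4 t^{2} + 12}, which equals f(t).
F(1) = - \frac{\log{\left(4 \right)}}{8} + \frac{\sqrt{3} \pi}{6}; F(-1) = - \frac{\sqrt{3} \pi}{6} - \frac{\log{\left(4 \right)}}{8}.
Integral = F(1) - F(-1) = \frac{\sqrt{3} \pi}{3}.

Antiderivative: F(t) = - \frac{\log{\left(t^{2} + 3 \right)}}{8} + \sqrt{3} \operatorname{atan}{\left(\frac{\sqrt{3} t}{3} \right)}; value = \frac{\sqrt{3} \pi}{3}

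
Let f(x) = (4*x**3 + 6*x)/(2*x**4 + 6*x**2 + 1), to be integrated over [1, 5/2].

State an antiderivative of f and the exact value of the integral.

f matches the chain-rule pattern g'(h)*h' with inner function h(x) = 2*x**4/3 + 2*x**2 + 1/3; substituting u = h(x) collapses the integral.
F(x) = log(2*x**4/3 + 2*x**2 + 1/3)/2 is an antiderivative of f.
Check: d/dx[log(2*x**4/3 + 2*x**2 + 1/3)/2] = (4*x**3 + 6*x)/(2*x**4 + 6*x**2 + 1) = f(x).
F(5/2) = log(311/8)/2; F(1) = log(3)/2.
Integral = F(5/2) - F(1) = -log(3)/2 + log(311/8)/2.

Antiderivative: F(x) = log(2*x**4/3 + 2*x**2 + 1/3)/2; value = -log(3)/2 + log(311/8)/2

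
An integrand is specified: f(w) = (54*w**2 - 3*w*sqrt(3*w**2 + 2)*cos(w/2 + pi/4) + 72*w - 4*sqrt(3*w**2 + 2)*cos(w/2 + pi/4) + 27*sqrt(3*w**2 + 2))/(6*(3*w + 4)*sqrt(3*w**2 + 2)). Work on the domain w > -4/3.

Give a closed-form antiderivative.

An antiderivative is F(w) = sqrt(3*w**2 + 2) + 3*log(3*w/2 + 2)/2 - sin(w/2 + pi/4)/3.

Whatever form F(w) takes, F'(w) = f(w) is non-negotiable.
Check: d/dw[sqrt(3*w**2 + 2) + 3*log(3*w/2 + 2)/2 - sin(w/2 + pi/4)/3] = (54*w**2 - 3*w*sqrt(3*w**2 + 2)*cos(w/2 + pi/4) + 72*w - 4*sqrt(3*w**2 + 2)*cos(w/2 + pi/4) + 27*sqrt(3*w**2 + 2))/(18*w*sqrt(3*w**2 + 2) + 24*sqrt(3*w**2 + 2)), which equals f(w).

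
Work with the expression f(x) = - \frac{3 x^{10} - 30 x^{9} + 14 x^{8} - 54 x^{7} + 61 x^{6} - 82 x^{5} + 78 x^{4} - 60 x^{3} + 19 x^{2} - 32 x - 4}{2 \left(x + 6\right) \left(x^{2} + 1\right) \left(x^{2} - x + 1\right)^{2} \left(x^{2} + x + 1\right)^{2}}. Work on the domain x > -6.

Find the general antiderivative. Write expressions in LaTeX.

F(x) = \frac{x}{x^{4} + x^{2} + 1} - 4 \log{\left(x + 6 \right)} + \frac{5 \log{\left(2 x^{2} + 2 \right)}}{4} + C

For F(x) to be correct the identity F'(x) - f(x) = 0 must hold.
Check: d/dx[\frac{x}{x^{4} + x^{2} + 1} - 4 \log{\left(x + 6 \right)} + \frac{5 \log{\left(2 x^{2} + 2 \right)}}{4}] = \frac{- 3 x^{10} + 30 x^{9} - 14 x^{8} + 54 x^{7} - 61 x^{6} + 82 x^{5} - 78 x^{4} + 60 x^{3} - 19 x^{2} + 32 x + 4}{2 x^{11} + 12 x^{10} + 6 x^{9} + 36 x^{8} + 10 x^{7} + 60 x^{6} + 10 x^{5} + 60 x^{4} + 6 x^{3} + 36 x^{2} + 2 x + 12}, which equals f(x).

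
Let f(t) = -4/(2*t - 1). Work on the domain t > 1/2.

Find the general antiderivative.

F(t) = -2*log(4*t - 2) + C

For F(t) to be correct the identity F'(t) - f(t) = 0 must hold.
Check: d/dt[-2*log(4*t - 2)] = -4/(2*t - 1) = f(t).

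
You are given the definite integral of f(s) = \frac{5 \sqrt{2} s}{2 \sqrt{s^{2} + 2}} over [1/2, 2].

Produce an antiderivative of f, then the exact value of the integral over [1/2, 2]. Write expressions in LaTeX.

f matches the chain-rule pattern g'(h)*h' with inner function h(s) = 2 s^{2} + 4; substituting u = h(s) collapses the integral.
F(s) = \frac{5 \sqrt{2} \sqrt{s^{2} + 2}}{2} is an antiderivative of f.
Check: d/ds[\frac{5 \sqrt{2} \sqrt{s^{2} + 2}}{2}] = \frac{5 \sqrt{2} s}{2 \sqrt{s^{2} + 2}} = f(s).
F(2) = 5 \sqrt{3}; F(1/2) = \frac{15 \sqrt{2}}{4}.
Integral = F(2) - F(1/2) = - \frac{15 \sqrt{2}}{4} + 5 \sqrt{3}.

Antiderivative: F(s) = \frac{5 \sqrt{2} \sqrt{s^{2} + 2}}{2}; value = - \frac{15 \sqrt{2}}{4} + 5 \sqrt{3}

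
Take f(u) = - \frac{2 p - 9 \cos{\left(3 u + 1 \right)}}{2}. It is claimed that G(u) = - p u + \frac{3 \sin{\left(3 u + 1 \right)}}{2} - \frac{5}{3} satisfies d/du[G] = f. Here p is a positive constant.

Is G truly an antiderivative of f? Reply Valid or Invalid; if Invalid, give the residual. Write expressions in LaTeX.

d/du[G] = - p + \frac{9 \cos{\left(3 u + 1 \right)}}{2}
This equals f(u) exactly, so the claim holds.

Valid: G'(u) = f(u).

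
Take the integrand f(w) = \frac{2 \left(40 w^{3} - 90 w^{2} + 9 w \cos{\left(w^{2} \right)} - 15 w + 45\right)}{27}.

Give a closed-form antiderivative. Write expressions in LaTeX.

Any candidate F(w) must reproduce f(w) exactly when differentiated.
Check: d/dw[\frac{20 w^{4} - 60 w^{3} - 15 w^{2} + 90 w + 9 \sin{\left(w^{2} \right)} + 45}{27}] = \frac{80 w^{3}}{27} - \frac{20 w^{2}}{3} + \frac{2 w \cos{\left(w^{2} \right)}}{3} - \frac{10 w}{9} + \frac{10}{3}, which equals f(w).

An antiderivative is F(w) = \frac{20 w^{4} - 60 w^{3} - 15 w^{2} + 90 w + 9 \sin{\left(w^{2} \right)} + 45}{27}.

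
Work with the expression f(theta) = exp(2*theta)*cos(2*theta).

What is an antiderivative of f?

An antiderivative F(theta) passes only if d/dtheta[F] lands on f(theta) exactly.
Check: d/dtheta[(sin(2*theta) + cos(2*theta))*exp(2*theta)/4] = exp(2*theta)*cos(2*theta) = f(theta).

An antiderivative is F(theta) = (sin(2*theta) + cos(2*theta))*exp(2*theta)/4.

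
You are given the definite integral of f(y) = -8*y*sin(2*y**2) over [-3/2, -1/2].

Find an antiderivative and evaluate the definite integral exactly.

Antiderivative: F(y) = 2*cos(2*y**2); value = -2*cos(9/2) + 2*cos(1/2)

f matches the chain-rule pattern g'(h)*h' with inner function h(y) = 2*y**2; substituting u = h(y) collapses the integral.
F(y) = 2*cos(2*y**2) is an antiderivative of f.
Check: d/dy[2*cos(2*y**2)] = -8*y*sin(2*y**2) = f(y).
F(-1/2) = 2*cos(1/2); F(-3/2) = 2*cos(9/2).
Integral = F(-1/2) - F(-3/2) = -2*cos(9/2) + 2*cos(1/2).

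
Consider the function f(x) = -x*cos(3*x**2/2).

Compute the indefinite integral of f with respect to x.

F(x) = -sin(3*x**2/2)/3 + C

The substitution u = 3*x**2/2 works: f is exactly (dF/du)*(du/dx) for that inner function.
Check: d/dx[-sin(3*x**2/2)/3] = -x*cos(3*x**2/2) = f(x).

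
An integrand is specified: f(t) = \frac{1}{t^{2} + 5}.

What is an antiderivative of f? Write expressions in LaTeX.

An antiderivative is F(t) = \frac{\sqrt{5} \operatorname{atan}{\left(\frac{\sqrt{5} t}{5} \right)}}{5}.

For F(t) to be correct the identity F'(t) - f(t) = 0 must hold.
Check: d/dt[\frac{\sqrt{5} \operatorname{atan}{\left(\frac{\sqrt{5} t}{5} \right)}}{5}] = \frac{1}{t^{2} + 5} = f(t).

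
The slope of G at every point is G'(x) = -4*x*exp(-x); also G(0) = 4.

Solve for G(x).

Recognize the product-rule pattern: G'(x) = u'v + uv' with u = 4*x + 4, v = exp(-x), so integration by parts undoes it.
A general antiderivative is (4*x + 4)*exp(-x) + C.
The condition gives C = 4 - (4) = 0.
So G(x) = 4*(x + 1)*exp(-x).
Check: d/dx[4*(x + 1)*exp(-x)] = -4*x*exp(-x) = G'(x).

G(x) = 4*(x + 1)*exp(-x)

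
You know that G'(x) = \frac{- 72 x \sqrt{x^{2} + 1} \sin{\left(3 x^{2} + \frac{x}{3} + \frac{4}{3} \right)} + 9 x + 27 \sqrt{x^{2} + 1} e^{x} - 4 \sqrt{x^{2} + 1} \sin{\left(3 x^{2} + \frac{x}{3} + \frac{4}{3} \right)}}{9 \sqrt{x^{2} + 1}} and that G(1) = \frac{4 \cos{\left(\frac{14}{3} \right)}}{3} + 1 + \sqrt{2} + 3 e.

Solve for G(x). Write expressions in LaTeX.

G(x) = \frac{3 \sqrt{x^{2} + 1} + 9 e^{x} + 4 \cos{\left(3 x^{2} + \frac{x}{3} + \frac{4}{3} \right)} + 3}{3}

Whatever form G(x) takes, its d/dx must return the stated G'(x).
A general antiderivative is \sqrt{x^{2} + 1} + 3 e^{x} + \frac{4 \cos{\left(3 x^{2} + \frac{x}{3} + \frac{4}{3} \right)}}{3} + C.
The condition gives C = \frac{4 \cos{\left(\frac{14}{3} \right)}}{3} + 1 + \sqrt{2} + 3 e - (\frac{4 \cos{\left(\frac{14}{3} \right)}}{3} + \sqrt{2} + 3 e) = 1.
So G(x) = \frac{3 \sqrt{x^{2} + 1} + 9 e^{x} + 4 \cos{\left(3 x^{2} + \frac{x}{3} + \frac{4}{3} \right)} + 3}{3}.
Check: d/dx[\frac{3 \sqrt{x^{2} + 1} + 9 e^{x} + 4 \cos{\left(3 x^{2} + \frac{x}{3} + \frac{4}{3} \right)} + 3}{3}] = \frac{- 72 x \sqrt{x^{2} + 1} \sin{\left(3 x^{2} + \frac{x}{3} + \frac{4}{3} \right)} + 9 x + 27 \sqrt{x^{2} + 1} e^{x} - 4 \sqrt{x^{2} + 1} \sin{\left(3 x^{2} + \frac{x}{3} + \frac{4}{3} \right)}}{9 \sqrt{x^{2} + 1}} = G'(x).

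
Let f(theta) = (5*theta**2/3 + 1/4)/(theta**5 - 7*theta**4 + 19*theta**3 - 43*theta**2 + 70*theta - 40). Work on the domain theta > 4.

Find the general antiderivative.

F(theta) = 323*log(theta - 4)/1512 - 83*log(theta - 2)/216 + 23*log(theta - 1)/216 + 97*log(theta**2 + 5)/3024 - 97*sqrt(5)*atan(sqrt(5)*theta/5)/2520 + C

The denominator factors as 12*(theta - 4)*(theta - 2)*(theta - 1)*(theta**2 + 5); partial fractions split f into directly integrable pieces: 97*(theta - 3)/(1512*(theta**2 + 5)) + 23/(216*(theta - 1)) - 83/(216*(theta - 2)) + 323/(1512*(theta - 4)).
Check: d/dtheta[323*log(theta - 4)/1512 - 83*log(theta - 2)/216 + 23*log(theta - 1)/216 + 97*log(theta**2 + 5)/3024 - 97*sqrt(5)*atan(sqrt(5)*theta/5)/2520] = (20*theta**2 + 3)/(12*theta**5 - 84*theta**4 + 228*theta**3 - 516*theta**2 + 840*theta - 480), which equals f(theta).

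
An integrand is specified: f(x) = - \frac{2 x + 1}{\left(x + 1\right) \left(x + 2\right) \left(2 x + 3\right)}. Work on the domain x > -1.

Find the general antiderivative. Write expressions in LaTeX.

F(x) = \log{\left(x + 1 \right)} - 4 \log{\left(x + \frac{3}{2} \right)} + 3 \log{\left(x + 2 \right)} + C

The denominator factors as \left(x + 1\right) \left(x + 2\right) \left(2 x + 3\right); partial fractions split f into directly integrable pieces: - \frac{8}{2 x + 3} + \frac{3}{x + 2} + \frac{1}{x + 1}.
Check: d/dx[\log{\left(x + 1 \right)} - 4 \log{\left(x + \frac{3}{2} \right)} + 3 \log{\left(x + 2 \right)}] = \frac{- 2 x - 1}{2 x^{3} + 9 x^{2} + 13 x + 6}, which equals f(x).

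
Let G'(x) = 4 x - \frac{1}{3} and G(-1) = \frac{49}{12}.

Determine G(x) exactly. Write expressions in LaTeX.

G(x) = \frac{24 x^{2} - 4 x + 21}{12}

Recover the given G'(x) by differentiating a candidate G(x); any mismatch rules it out.
A general antiderivative is 2 x^{2} - \frac{x}{3} + \frac{5}{4} + C.
The condition gives C = \frac{49}{12} - (\frac{43}{12}) = \frac{1}{2}.
So G(x) = \frac{24 x^{2} - 4 x + 21}{12}.
Check: d/dx[\frac{24 x^{2} - 4 x + 21}{12}] = 4 x - \frac{1}{3} = G'(x).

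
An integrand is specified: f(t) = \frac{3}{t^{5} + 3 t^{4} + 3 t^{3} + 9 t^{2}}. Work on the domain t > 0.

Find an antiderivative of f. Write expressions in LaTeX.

An antiderivative is F(t) = - \frac{\log{\left(t \right)}}{9} + \frac{\log{\left(t + 3 \right)}}{36} + \frac{\log{\left(t^{2} + 3 \right)}}{24} - \frac{\sqrt{3} \operatorname{atan}{\left(\frac{\sqrt{3} t}{3} \right)}}{12} - \frac{1}{3 t}.

Factor the denominator (t^{2} \left(t + 3\right) \left(t^{2} + 3\right)) and decompose: f = \frac{t - 3}{12 \left(t^{2} + 3\right)} + \frac{1}{36 \left(t + 3\right)} - \frac{1}{9 t} + \frac{1}{3 t^{2}}; each piece integrates to a log, atan, or power term.
Check: d/dt[- \frac{\log{\left(t \right)}}{9} + \frac{\log{\left(t + 3 \right)}}{36} + \frac{\log{\left(t^{2} + 3 \right)}}{24} - \frac{\sqrt{3} \operatorname{atan}{\left(\frac{\sqrt{3} t}{3} \right)}}{12} - \frac{1}{3 t}] = \frac{3}{t^{5} + 3 t^{4} + 3 t^{3} + 9 t^{2}} = f(t).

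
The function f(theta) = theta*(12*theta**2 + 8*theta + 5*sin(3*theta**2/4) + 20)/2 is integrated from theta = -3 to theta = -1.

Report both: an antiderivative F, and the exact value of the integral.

Antiderivative: F(theta) = 3*theta**4/2 + 4*theta**3/3 + 5*theta**2 - 5*cos(3*theta**2/4)/3; value = -376/3 - 5*cos(3/4)/3 + 5*cos(27/4)/3

Any candidate F(theta) must reproduce f(theta) exactly when differentiated.
F(theta) = 3*theta**4/2 + 4*theta**3/3 + 5*theta**2 - 5*cos(3*theta**2/4)/3 is an antiderivative of f.
Check: d/dtheta[3*theta**4/2 + 4*theta**3/3 + 5*theta**2 - 5*cos(3*theta**2/4)/3] = 6*theta**3 + 4*theta**2 + 5*theta*sin(3*theta**2/4)/2 + 10*theta, which equals f(theta).
F(-1) = 31/6 - 5*cos(3/4)/3; F(-3) = 261/2 - 5*cos(27/4)/3.
Integral = F(-1) - F(-3) = -376/3 - 5*cos(3/4)/3 + 5*cos(27/4)/3.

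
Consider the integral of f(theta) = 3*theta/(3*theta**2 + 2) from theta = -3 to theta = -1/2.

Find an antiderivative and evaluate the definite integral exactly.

The substitution u = 2*theta**2 + 4/3 works: f is exactly (dF/du)*(du/dtheta) for that inner function.
F(theta) = log(2*theta**2 + 4/3)/2 is an antiderivative of f.
Check: d/dtheta[log(2*theta**2 + 4/3)/2] = 3*theta/(3*theta**2 + 2) = f(theta).
F(-1/2) = log(11/6)/2; F(-3) = log(58/3)/2.
Integral = F(-1/2) - F(-3) = -log(58/3)/2 + log(11/6)/2.

Antiderivative: F(theta) = log(2*theta**2 + 4/3)/2; value = -log(58/3)/2 + log(11/6)/2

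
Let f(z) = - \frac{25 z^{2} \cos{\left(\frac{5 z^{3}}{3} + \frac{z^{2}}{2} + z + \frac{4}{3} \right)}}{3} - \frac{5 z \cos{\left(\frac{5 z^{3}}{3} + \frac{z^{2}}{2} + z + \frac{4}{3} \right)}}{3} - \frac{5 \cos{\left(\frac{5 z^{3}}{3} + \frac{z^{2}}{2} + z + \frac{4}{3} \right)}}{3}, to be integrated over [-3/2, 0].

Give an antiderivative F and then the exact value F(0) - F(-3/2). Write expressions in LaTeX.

The substitution u = \frac{5 z^{3}}{3} + \frac{z^{2}}{2} + z + \frac{4}{3} works: f is exactly (dF/du)*(du/dz) for that inner function.
F(z) = - \frac{5 \sin{\left(\frac{5 z^{3}}{3} + \frac{z^{2}}{2} + z + \frac{4}{3} \right)}}{3} is an antiderivative of f.
Check: d/dz[- \frac{5 \sin{\left(\frac{5 z^{3}}{3} + \frac{z^{2}}{2} + z + \frac{4}{3} \right)}}{3}] = - \frac{25 z^{2} \cos{\left(\frac{5 z^{3}}{3} + \frac{z^{2}}{2} + z + \frac{4}{3} \right)}}{3} - \frac{5 z \cos{\left(\frac{5 z^{3}}{3} + \frac{z^{2}}{2} + z + \frac{4}{3} \right)}}{3} - \frac{5 \cos{\left(\frac{5 z^{3}}{3} + \frac{z^{2}}{2} + z + \frac{4}{3} \right)}}{3} = f(z).
F(0) = - \frac{5 \sin{\left(\frac{4}{3} \right)}}{3}; F(-3/2) = \frac{5 \sin{\left(\frac{14}{3} \right)}}{3}.
Integral = F(0) - F(-3/2) = - \frac{5 \sin{\left(\frac{4}{3} \right)}}{3} - \frac{5 \sin{\left(\frac{14}{3} \right)}}{3}.

Antiderivative: F(z) = - \frac{5 \sin{\left(\frac{5 z^{3}}{3} + \frac{z^{2}}{2} + z + \frac{4}{3} \right)}}{3}; value = - \frac{5 \sin{\left(\frac{4}{3} \right)}}{3} - \frac{5 \sin{\left(\frac{14}{3} \right)}}{3}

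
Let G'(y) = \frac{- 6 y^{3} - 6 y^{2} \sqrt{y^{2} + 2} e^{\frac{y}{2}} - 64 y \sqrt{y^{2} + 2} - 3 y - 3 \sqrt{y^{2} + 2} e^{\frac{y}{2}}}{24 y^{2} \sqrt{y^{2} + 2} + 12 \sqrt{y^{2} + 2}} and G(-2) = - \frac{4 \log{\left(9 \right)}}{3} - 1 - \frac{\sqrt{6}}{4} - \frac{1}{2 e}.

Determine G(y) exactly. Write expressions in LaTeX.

Check a candidate G(y) by differentiating: d/dy[G] must match the given G'(y).
A general antiderivative is - \frac{\sqrt{y^{2} + 2}}{4} - \frac{e^{\frac{y}{2}}}{2} - \frac{4 \log{\left(2 y^{2} + 1 \right)}}{3} + C.
The condition gives C = - \frac{4 \log{\left(9 \right)}}{3} - 1 - \frac{\sqrt{6}}{4} - \frac{1}{2 e} - (- \frac{4 \log{\left(9 \right)}}{3} - \frac{\sqrt{6}}{4} - \frac{1}{2 e}) = -1.
So G(y) = - \frac{\sqrt{y^{2} + 2}}{4} - \frac{e^{\frac{y}{2}}}{2} - \frac{4 \log{\left(2 y^{2} + 1 \right)}}{3} - 1.
Check: d/dy[- \frac{\sqrt{y^{2} + 2}}{4} - \frac{e^{\frac{y}{2}}}{2} - \frac{4 \log{\left(2 y^{2} + 1 \right)}}{3} - 1] = \frac{- 6 y^{3} - 6 y^{2} \sqrt{y^{2} + 2} e^{\frac{y}{2}} - 64 y \sqrt{y^{2} + 2} - 3 y - 3 \sqrt{y^{2} + 2} e^{\frac{y}{2}}}{24 y^{2} \sqrt{y^{2} + 2} + 12 \sqrt{y^{2} + 2}} = G'(y).

G(y) = - \frac{\sqrt{y^{2} + 2}}{4} - \frac{e^{\frac{y}{2}}}{2} - \frac{4 \log{\left(2 y^{2} + 1 \right)}}{3} - 1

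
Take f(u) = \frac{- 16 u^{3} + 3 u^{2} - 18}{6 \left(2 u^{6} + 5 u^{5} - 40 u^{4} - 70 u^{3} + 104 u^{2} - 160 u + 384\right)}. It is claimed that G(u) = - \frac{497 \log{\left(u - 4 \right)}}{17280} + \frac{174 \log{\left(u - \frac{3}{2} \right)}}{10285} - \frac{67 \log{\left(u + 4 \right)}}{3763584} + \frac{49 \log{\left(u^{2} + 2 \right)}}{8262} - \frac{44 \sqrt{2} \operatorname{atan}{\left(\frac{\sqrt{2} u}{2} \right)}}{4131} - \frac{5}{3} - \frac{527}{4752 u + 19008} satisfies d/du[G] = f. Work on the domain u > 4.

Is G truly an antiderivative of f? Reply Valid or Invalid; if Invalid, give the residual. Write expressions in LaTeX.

Valid: G'(u) = f(u).

d/du[G] = \frac{- 16 u^{3} + 3 u^{2} - 18}{12 u^{6} + 30 u^{5} - 240 u^{4} - 420 u^{3} + 624 u^{2} - 960 u + 2304}
This equals f(u) exactly, so the claim holds.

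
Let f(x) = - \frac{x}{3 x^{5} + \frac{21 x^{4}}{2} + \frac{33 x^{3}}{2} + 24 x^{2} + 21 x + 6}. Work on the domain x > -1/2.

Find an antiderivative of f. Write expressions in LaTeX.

An antiderivative is F(x) = \frac{8 \log{\left(x + \frac{1}{2} \right)}}{81} - \frac{2 \log{\left(x + 1 \right)}}{9} + \frac{2 \log{\left(x + 2 \right)}}{27} + \frac{2 \log{\left(x^{2} + 2 \right)}}{81} - \frac{\sqrt{2} \operatorname{atan}{\left(\frac{\sqrt{2} x}{2} \right)}}{81}.

The denominator factors as 3 \left(x + 1\right) \left(x + 2\right) \left(2 x + 1\right) \left(x^{2} + 2\right); partial fractions split f into directly integrable pieces: \frac{2 \left(2 x - 1\right)}{81 \left(x^{2} + 2\right)} + \frac{16}{81 \left(2 x + 1\right)} + \frac{2}{27 \left(x + 2\right)} - \frac{2}{9 \left(x + 1\right)}.
Check: d/dx[\frac{8 \log{\left(x + \frac{1}{2} \right)}}{81} - \frac{2 \log{\left(x + 1 \right)}}{9} + \frac{2 \log{\left(x + 2 \right)}}{27} + \frac{2 \log{\left(x^{2} + 2 \right)}}{81} - \frac{\sqrt{2} \operatorname{atan}{\left(\frac{\sqrt{2} x}{2} \right)}}{81}] = - \frac{2 x}{6 x^{5} + 21 x^{4} + 33 x^{3} + 48 x^{2} + 42 x + 12}, which equals f(x).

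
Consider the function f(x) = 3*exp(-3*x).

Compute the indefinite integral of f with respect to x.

Since d/dx undoes antidifferentiation here, F'(x) = f(x) is required of F(x).
Check: d/dx[-exp(-3*x)] = 3*exp(-3*x) = f(x).

F(x) = -exp(-3*x) + C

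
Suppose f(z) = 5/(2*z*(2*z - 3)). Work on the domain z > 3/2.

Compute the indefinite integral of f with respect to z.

The denominator factors as 2*z*(2*z - 3); partial fractions split f into directly integrable pieces: 5/(3*(2*z - 3)) - 5/(6*z).
Check: d/dz[-5*log(z)/6 + 5*log(z - 3/2)/6] = 5/(4*z**2 - 6*z), which equals f(z).

F(z) = -5*log(z)/6 + 5*log(z - 3/2)/6 + C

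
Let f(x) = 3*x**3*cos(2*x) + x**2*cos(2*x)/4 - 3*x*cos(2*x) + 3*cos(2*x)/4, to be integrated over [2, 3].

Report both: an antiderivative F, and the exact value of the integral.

Antiderivative: F(x) = (24*x**3*sin(2*x) + 2*x**2*sin(2*x) + 36*x**2*cos(2*x) - 60*x*sin(2*x) + 2*x*cos(2*x) + 5*sin(2*x) - 30*cos(2*x))/16; value = 491*sin(6)/16 - 85*sin(4)/16 - 59*cos(4)/8 + 75*cos(6)/4

The integrand splits into summands that can be handled one at a time.
F(x) = (24*x**3*sin(2*x) + 2*x**2*sin(2*x) + 36*x**2*cos(2*x) - 60*x*sin(2*x) + 2*x*cos(2*x) + 5*sin(2*x) - 30*cos(2*x))/16 is an antiderivative of f.
Check: d/dx[(24*x**3*sin(2*x) + 2*x**2*sin(2*x) + 36*x**2*cos(2*x) - 60*x*sin(2*x) + 2*x*cos(2*x) + 5*sin(2*x) - 30*cos(2*x))/16] = 3*x**3*cos(2*x) + x**2*cos(2*x)/4 - 3*x*cos(2*x) + 3*cos(2*x)/4 = f(x).
F(3) = 491*sin(6)/16 + 75*cos(6)/4; F(2) = 59*cos(4)/8 + 85*sin(4)/16.
Integral = F(3) - F(2) = 491*sin(6)/16 - 85*sin(4)/16 - 59*cos(4)/8 + 75*cos(6)/4.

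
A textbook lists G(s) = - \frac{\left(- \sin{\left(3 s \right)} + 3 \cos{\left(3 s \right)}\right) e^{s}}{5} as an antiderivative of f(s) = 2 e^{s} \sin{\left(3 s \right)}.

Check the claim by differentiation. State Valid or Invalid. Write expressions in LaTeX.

d/ds[G] = 2 e^{s} \sin{\left(3 s \right)}
This equals f(s) exactly, so the claim holds.

Valid. The derivative of G reproduces f.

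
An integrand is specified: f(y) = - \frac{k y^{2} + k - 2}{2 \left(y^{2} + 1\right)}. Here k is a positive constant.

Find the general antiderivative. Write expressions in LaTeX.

A candidate is checked by its d/dy: the result must match f(y).
Check: d/dy[\frac{- k y + 2 \operatorname{atan}{\left(y \right)}}{2}] = \frac{- k y^{2} - k + 2}{2 y^{2} + 2}, which equals f(y).

F(y) = \frac{- k y + 2 \operatorname{atan}{\left(y \right)}}{2} + C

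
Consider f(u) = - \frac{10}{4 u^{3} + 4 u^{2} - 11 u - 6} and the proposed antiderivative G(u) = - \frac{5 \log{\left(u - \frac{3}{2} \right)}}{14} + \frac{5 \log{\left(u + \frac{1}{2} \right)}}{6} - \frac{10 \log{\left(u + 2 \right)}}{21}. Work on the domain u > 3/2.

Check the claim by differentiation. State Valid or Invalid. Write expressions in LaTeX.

Valid - the claim checks out under differentiation.

d/du[G] = - \frac{10}{4 u^{3} + 4 u^{2} - 11 u - 6}
This equals f(u) exactly, so the claim holds.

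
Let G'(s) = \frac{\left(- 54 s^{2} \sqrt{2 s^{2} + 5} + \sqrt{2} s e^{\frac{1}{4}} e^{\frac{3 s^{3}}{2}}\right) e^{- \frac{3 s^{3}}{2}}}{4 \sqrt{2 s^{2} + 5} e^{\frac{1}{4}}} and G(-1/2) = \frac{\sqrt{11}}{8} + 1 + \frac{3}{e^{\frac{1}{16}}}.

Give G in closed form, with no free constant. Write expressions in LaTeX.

G(s) = \frac{\sqrt{s^{2} + \frac{5}{2}}}{4} + 3 e^{- \frac{3 s^{3}}{2} - \frac{1}{4}} + 1

A first test for any G(s): its s-derivative must equal the given G'(s).
A general antiderivative is \frac{\sqrt{s^{2} + \frac{5}{2}}}{4} + 3 e^{- \frac{3 s^{3}}{2} - \frac{1}{4}} + C.
The condition gives C = \frac{\sqrt{11}}{8} + 1 + \frac{3}{e^{\frac{1}{16}}} - (\frac{\sqrt{11}}{8} + \frac{3}{e^{\frac{1}{16}}}) = 1.
So G(s) = \frac{\sqrt{s^{2} + \frac{5}{2}}}{4} + 3 e^{- \frac{3 s^{3}}{2} - \frac{1}{4}} + 1.
Check: d/ds[\frac{\sqrt{s^{2} + \frac{5}{2}}}{4} + 3 e^{- \frac{3 s^{3}}{2} - \frac{1}{4}} + 1] = \frac{\left(- 54 s^{2} \sqrt{2 s^{2} + 5} + \sqrt{2} s e^{\frac{1}{4}} e^{\frac{3 s^{3}}{2}}\right) e^{- \frac{3 s^{3}}{2}}}{4 \sqrt{2 s^{2} + 5} e^{\frac{1}{4}}} = G'(s).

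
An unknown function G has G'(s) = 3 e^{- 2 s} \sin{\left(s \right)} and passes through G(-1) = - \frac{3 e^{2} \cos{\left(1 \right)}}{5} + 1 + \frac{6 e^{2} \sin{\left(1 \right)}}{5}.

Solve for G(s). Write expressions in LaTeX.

Whatever form G(s) takes, its d/ds must return the stated G'(s).
A general antiderivative is - \frac{6 e^{- 2 s} \sin{\left(s \right)}}{5} - \frac{3 e^{- 2 s} \cos{\left(s \right)}}{5} + C.
The condition gives C = - \frac{3 e^{2} \cos{\left(1 \right)}}{5} + 1 + \frac{6 e^{2} \sin{\left(1 \right)}}{5} - (- \frac{3 e^{2} \cos{\left(1 \right)}}{5} + \frac{6 e^{2} \sin{\left(1 \right)}}{5}) = 1.
So G(s) = 1 - \frac{6 e^{- 2 s} \sin{\left(s \right)}}{5} - \frac{3 e^{- 2 s} \cos{\left(s \right)}}{5}.
Check: d/ds[1 - \frac{6 e^{- 2 s} \sin{\left(s \right)}}{5} - \frac{3 e^{- 2 s} \cos{\left(s \right)}}{5}] = 3 e^{- 2 s} \sin{\left(s \right)} = G'(s).

G(s) = 1 - \frac{6 e^{- 2 s} \sin{\left(s \right)}}{5} - \frac{3 e^{- 2 s} \cos{\left(s \right)}}{5}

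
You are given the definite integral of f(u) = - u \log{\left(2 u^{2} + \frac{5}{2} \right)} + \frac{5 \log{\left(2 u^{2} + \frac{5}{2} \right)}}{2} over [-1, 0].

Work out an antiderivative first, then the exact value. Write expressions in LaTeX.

Antiderivative: F(u) = \frac{u^{2}}{2} - 5 u + \left(- \frac{u^{2}}{2} + \frac{5 u}{2}\right) \log{\left(2 u^{2} + \frac{5}{2} \right)} - \frac{5 \log{\left(u^{2} + \frac{5}{4} \right)}}{8} + \frac{5 \sqrt{5} \operatorname{atan}{\left(\frac{2 \sqrt{5} u}{5} \right)}}{2}; value = - \frac{11}{2} - \frac{5 \log{\left(\frac{5}{4} \right)}}{8} + \frac{5 \log{\left(\frac{9}{4} \right)}}{8} + \frac{5 \sqrt{5} \operatorname{atan}{\left(\frac{2 \sqrt{5}}{5} \right)}}{2} + 3 \log{\left(\frac{9}{2} \right)}

The integrand splits into summands that can be handled one at a time.
F(u) = \frac{u^{2}}{2} - 5 u + \left(- \frac{u^{2}}{2} + \frac{5 u}{2}\right) \log{\left(2 u^{2} + \frac{5}{2} \right)} - \frac{5 \log{\left(u^{2} + \frac{5}{4} \right)}}{8} + \frac{5 \sqrt{5} \operatorname{atan}{\left(\frac{2 \sqrt{5} u}{5} \right)}}{2} is an antiderivative of f.
Check: d/du[\frac{u^{2}}{2} - 5 u + \left(- \frac{u^{2}}{2} + \frac{5 u}{2}\right) \log{\left(2 u^{2} + \frac{5}{2} \right)} - \frac{5 \log{\left(u^{2} + \frac{5}{4} \right)}}{8} + \frac{5 \sqrt{5} \operatorname{atan}{\left(\frac{2 \sqrt{5} u}{5} \right)}}{2}] = - u \log{\left(2 u^{2} + \frac{5}{2} \right)} + \frac{5 \log{\left(2 u^{2} + \frac{5}{2} \right)}}{2} = f(u).
F(0) = - \frac{5 \log{\left(\frac{5}{4} \right)}}{8}; F(-1) = - 3 \log{\left(\frac{9}{2} \right)} - \frac{5 \sqrt{5} \operatorname{atan}{\left(\frac{2 \sqrt{5}}{5} \right)}}{2} - \frac{5 \log{\left(\frac{9}{4} \right)}}{8} + \frac{11}{2}.
Integral = F(0) - F(-1) = - \frac{11}{2} - \frac{5 \log{\left(\frac{5}{4} \right)}}{8} + \frac{5 \log{\left(\frac{9}{4} \right)}}{8} + \frac{5 \sqrt{5} \operatorname{atan}{\left(\frac{2 \sqrt{5}}{5} \right)}}{2} + 3 \log{\left(\frac{9}{2} \right)}.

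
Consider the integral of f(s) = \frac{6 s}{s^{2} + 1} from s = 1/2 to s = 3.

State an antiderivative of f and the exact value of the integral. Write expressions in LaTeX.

f matches the chain-rule pattern g'(h)*h' with inner function h(s) = s^{2} + 1; substituting u = h(s) collapses the integral.
F(s) = 3 \log{\left(s^{2} + 1 \right)} is an antiderivative of f.
Check: d/ds[3 \log{\left(s^{2} + 1 \right)}] = \frac{6 s}{s^{2} + 1} = f(s).
F(3) = 3 \log{\left(10 \right)}; F(1/2) = 3 \log{\left(\frac{5}{4} \right)}.
Integral = F(3) - F(1/2) = - 3 \log{\left(\frac{5}{4} \right)} + 3 \log{\left(10 \right)}.

Antiderivative: F(s) = 3 \log{\left(s^{2} + 1 \right)}; value = - 3 \log{\left(\frac{5}{4} \right)} + 3 \log{\left(10 \right)}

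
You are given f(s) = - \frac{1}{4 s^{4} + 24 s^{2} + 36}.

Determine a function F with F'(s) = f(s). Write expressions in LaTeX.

Differentiate the proposed F(s) back; it has to land on f(s) exactly.
Check: d/ds[\frac{- \sqrt{3} s^{2} \operatorname{atan}{\left(\frac{\sqrt{3} s}{3} \right)} - 3 s - 3 \sqrt{3} \operatorname{atan}{\left(\frac{\sqrt{3} s}{3} \right)}}{72 s^{2} + 216}] = - \frac{1}{4 s^{4} + 24 s^{2} + 36} = f(s).

An antiderivative is F(s) = \frac{- \sqrt{3} s^{2} \operatorname{atan}{\left(\frac{\sqrt{3} s}{3} \right)} - 3 s - 3 \sqrt{3} \operatorname{atan}{\left(\frac{\sqrt{3} s}{3} \right)}}{72 s^{2} + 216}.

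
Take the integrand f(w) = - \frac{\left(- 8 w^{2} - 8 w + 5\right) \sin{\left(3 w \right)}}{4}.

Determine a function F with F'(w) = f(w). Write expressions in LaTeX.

An antiderivative is F(w) = - \frac{72 w^{2} \cos{\left(3 w \right)} - 48 w \sin{\left(3 w \right)} + 72 w \cos{\left(3 w \right)} - 24 \sin{\left(3 w \right)} - 61 \cos{\left(3 w \right)}}{108}.

Since d/dw undoes antidifferentiation here, F'(w) = f(w) is required of F(w).
Check: d/dw[- \frac{72 w^{2} \cos{\left(3 w \right)} - 48 w \sin{\left(3 w \right)} + 72 w \cos{\left(3 w \right)} - 24 \sin{\left(3 w \right)} - 61 \cos{\left(3 w \right)}}{108}] = 2 w^{2} \sin{\left(3 w \right)} + 2 w \sin{\left(3 w \right)} - \frac{5 \sin{\left(3 w \right)}}{4}, which equals f(w).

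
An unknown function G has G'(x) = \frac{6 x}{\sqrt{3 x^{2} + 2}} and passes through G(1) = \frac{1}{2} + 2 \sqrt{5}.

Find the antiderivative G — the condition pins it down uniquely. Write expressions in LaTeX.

G(x) = 2 \sqrt{3 x^{2} + 2} + \frac{1}{2}

G'(x) matches the chain-rule pattern g'(h)*h' with inner function h(x) = 3 x^{2} + 2; substituting u = h(x) collapses the integral.
A general antiderivative is 2 \sqrt{3 x^{2} + 2} + C.
The condition gives C = \frac{1}{2} + 2 \sqrt{5} - (2 \sqrt{5}) = \frac{1}{2}.
So G(x) = 2 \sqrt{3 x^{2} + 2} + \frac{1}{2}.
Check: d/dx[2 \sqrt{3 x^{2} + 2} + \frac{1}{2}] = \frac{6 x}{\sqrt{3 x^{2} + 2}} = G'(x).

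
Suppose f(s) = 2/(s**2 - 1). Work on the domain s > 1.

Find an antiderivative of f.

An antiderivative is F(s) = log(s - 1) - log(s + 1).

The denominator factors as (s - 1)*(s + 1); partial fractions split f into directly integrable pieces: -1/(s + 1) + 1/(s - 1).
Check: d/ds[log(s - 1) - log(s + 1)] = 2/(s**2 - 1) = f(s).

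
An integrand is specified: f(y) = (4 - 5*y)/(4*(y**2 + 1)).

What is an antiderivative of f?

Recover f(y) by differentiating a candidate F(y); any mismatch rules it out.
Check: d/dy[-5*log(y**2 + 1)/8 + atan(y)] = (4 - 5*y)/(4*y**2 + 4), which equals f(y).

An antiderivative is F(y) = -5*log(y**2 + 1)/8 + atan(y).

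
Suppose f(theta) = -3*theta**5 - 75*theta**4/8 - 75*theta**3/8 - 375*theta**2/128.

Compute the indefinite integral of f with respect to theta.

f matches the chain-rule pattern g'(h)*h' with inner function h(theta) = -theta**2 - 5*theta/4; substituting u = h(theta) collapses the integral.
Check: d/dtheta[-theta**3*(4*theta + 5)**3/128] = -3*theta**5 - 75*theta**4/8 - 75*theta**3/8 - 375*theta**2/128 = f(theta).

F(theta) = -theta**3*(4*theta + 5)**3/128 + C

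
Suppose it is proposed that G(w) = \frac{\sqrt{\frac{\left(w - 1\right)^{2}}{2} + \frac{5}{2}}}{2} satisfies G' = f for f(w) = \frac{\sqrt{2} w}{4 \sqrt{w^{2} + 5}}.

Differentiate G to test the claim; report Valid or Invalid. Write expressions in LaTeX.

d/dw[G] = \frac{\sqrt{2} w - \sqrt{2}}{4 \sqrt{w^{2} - 2 w + 6}}
d/dw[G] - f(w) = \frac{\sqrt{2} w \sqrt{w^{2} + 5} - \sqrt{2} w \sqrt{w^{2} - 2 w + 6} - \sqrt{2} \sqrt{w^{2} + 5}}{4 \sqrt{w^{2} + 5} \sqrt{w^{2} - 2 w + 6}} != 0.

Invalid: d/dw[G] - f = \frac{\sqrt{2} w \sqrt{w^{2} + 5} - \sqrt{2} w \sqrt{w^{2} - 2 w + 6} - \sqrt{2} \sqrt{w^{2} + 5}}{4 \sqrt{w^{2} + 5} \sqrt{w^{2} - 2 w + 6}}, which is not 0.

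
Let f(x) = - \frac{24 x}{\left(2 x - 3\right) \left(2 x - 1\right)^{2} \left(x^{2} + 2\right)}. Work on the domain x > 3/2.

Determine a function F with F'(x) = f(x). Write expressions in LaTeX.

An antiderivative is F(x) = \frac{2 \left(- 486 x \log{\left(x - \frac{3}{2} \right)} + 782 x \log{\left(x - \frac{1}{2} \right)} - 148 x \log{\left(x^{2} + 2 \right)} + 16 \sqrt{2} x \operatorname{atan}{\left(\frac{\sqrt{2} x}{2} \right)} + 243 \log{\left(x - \frac{3}{2} \right)} - 391 \log{\left(x - \frac{1}{2} \right)} + 74 \log{\left(x^{2} + 2 \right)} - 8 \sqrt{2} \operatorname{atan}{\left(\frac{\sqrt{2} x}{2} \right)} - 306\right)}{459 \left(2 x - 1\right)}.

Factor the denominator (\left(2 x - 3\right) \left(2 x - 1\right)^{2} \left(x^{2} + 2\right)) and decompose: f = - \frac{8 \left(37 x - 4\right)}{459 \left(x^{2} + 2\right)} + \frac{92}{27 \left(2 x - 1\right)} + \frac{8}{3 \left(2 x - 1\right)^{2}} - \frac{36}{17 \left(2 x - 3\right)}; each piece integrates to a log, atan, or power term.
Check: d/dx[\frac{2 \left(- 486 x \log{\left(x - \frac{3}{2} \right)} + 782 x \log{\left(x - \frac{1}{2} \right)} - 148 x \log{\left(x^{2} + 2 \right)} + 16 \sqrt{2} x \operatorname{atan}{\left(\frac{\sqrt{2} x}{2} \right)} + 243 \log{\left(x - \frac{3}{2} \right)} - 391 \log{\left(x - \frac{1}{2} \right)} + 74 \log{\left(x^{2} + 2 \right)} - 8 \sqrt{2} \operatorname{atan}{\left(\frac{\sqrt{2} x}{2} \right)} - 306\right)}{459 \left(2 x - 1\right)}] = - \frac{24 x}{8 x^{5} - 20 x^{4} + 30 x^{3} - 43 x^{2} + 28 x - 6}, which equals f(x).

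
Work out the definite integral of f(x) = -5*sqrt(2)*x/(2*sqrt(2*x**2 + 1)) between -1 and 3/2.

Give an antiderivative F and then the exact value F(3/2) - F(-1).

Antiderivative: F(x) = -5*sqrt(x**2 + 1/2)/2; value = -5*sqrt(11)/4 + 5*sqrt(6)/4

The substitution u = x**2 + 1/2 works: f is exactly (dF/du)*(du/dx) for that inner function.
F(x) = -5*sqrt(x**2 + 1/2)/2 is an antiderivative of f.
Check: d/dx[-5*sqrt(x**2 + 1/2)/2] = -5*sqrt(2)*x/(2*sqrt(2*x**2 + 1)) = f(x).
F(3/2) = -5*sqrt(11)/4; F(-1) = -5*sqrt(6)/4.
Integral = F(3/2) - F(-1) = -5*sqrt(11)/4 + 5*sqrt(6)/4.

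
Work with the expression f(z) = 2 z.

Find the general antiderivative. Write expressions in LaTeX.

A candidate is checked by its d/dz: the result must match f(z).
Check: d/dz[z^{2}] = 2 z = f(z).

F(z) = z^{2} + C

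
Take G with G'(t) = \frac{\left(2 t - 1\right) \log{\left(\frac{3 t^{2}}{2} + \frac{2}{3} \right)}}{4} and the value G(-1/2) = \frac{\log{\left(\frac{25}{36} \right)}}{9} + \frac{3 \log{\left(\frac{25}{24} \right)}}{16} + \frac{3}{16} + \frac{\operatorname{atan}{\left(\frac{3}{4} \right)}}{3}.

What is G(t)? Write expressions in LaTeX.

G(t) = \frac{9 t^{2} \log{\left(\frac{3 t^{2}}{2} + \frac{2}{3} \right)} - 9 t^{2} - 9 t \log{\left(\frac{3 t^{2}}{2} + \frac{2}{3} \right)} + 18 t + 4 \log{\left(t^{2} + \frac{4}{9} \right)} - 12 \operatorname{atan}{\left(\frac{3 t}{2} \right)} + 18}{36}

Whatever form G(t) takes, its d/dt must return the stated G'(t).
A general antiderivative is - \frac{t^{2}}{4} + \frac{t}{2} + \left(\frac{t^{2}}{4} - \frac{t}{4}\right) \log{\left(\frac{3 t^{2}}{2} + \frac{2}{3} \right)} + \frac{\log{\left(t^{2} + \frac{4}{9} \right)}}{9} - \frac{\operatorname{atan}{\left(\frac{3 t}{2} \right)}}{3} + C.
The condition gives C = \frac{\log{\left(\frac{25}{36} \right)}}{9} + \frac{3 \log{\left(\frac{25}{24} \right)}}{16} + \frac{3}{16} + \frac{\operatorname{atan}{\left(\frac{3}{4} \right)}}{3} - (- \frac{5}{16} + \frac{\log{\left(\frac{25}{36} \right)}}{9} + \frac{3 \log{\left(\frac{25}{24} \right)}}{16} + \frac{\operatorname{atan}{\left(\frac{3}{4} \right)}}{3}) = \frac{1}{2}.
So G(t) = \frac{9 t^{2} \log{\left(\frac{3 t^{2}}{2} + \frac{2}{3} \right)} - 9 t^{2} - 9 t \log{\left(\frac{3 t^{2}}{2} + \frac{2}{3} \right)} + 18 t + 4 \log{\left(t^{2} + \frac{4}{9} \right)} - 12 \operatorname{atan}{\left(\frac{3 t}{2} \right)} + 18}{36}.
Check: d/dt[\frac{9 t^{2} \log{\left(\frac{3 t^{2}}{2} + \frac{2}{3} \right)} - 9 t^{2} - 9 t \log{\left(\frac{3 t^{2}}{2} + \frac{2}{3} \right)} + 18 t + 4 \log{\left(t^{2} + \frac{4}{9} \right)} - 12 \operatorname{atan}{\left(\frac{3 t}{2} \right)} + 18}{36}] = \frac{t \log{\left(9 t^{2} + 4 \right)}}{2} - \frac{t \log{\left(6 \right)}}{2} - \frac{\log{\left(9 t^{2} + 4 \right)}}{4} + \frac{\log{\left(6 \right)}}{4}, which equals G'(t).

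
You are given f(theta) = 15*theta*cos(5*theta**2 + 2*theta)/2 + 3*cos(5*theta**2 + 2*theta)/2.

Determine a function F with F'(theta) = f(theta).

The substitution u = 5*theta**2 + 2*theta works: f is exactly (dF/du)*(du/dtheta) for that inner function.
Check: d/dtheta[3*sin(5*theta**2 + 2*theta)/4] = 15*theta*cos(5*theta**2 + 2*theta)/2 + 3*cos(5*theta**2 + 2*theta)/2 = f(theta).

An antiderivative is F(theta) = 3*sin(5*theta**2 + 2*theta)/4.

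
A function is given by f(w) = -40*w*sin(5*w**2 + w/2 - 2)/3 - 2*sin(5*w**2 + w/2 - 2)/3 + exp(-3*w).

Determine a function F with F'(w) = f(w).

The integrand splits into summands that can be handled one at a time.
Check: d/dw[4*cos(5*w**2 + w/2 - 2)/3 - exp(-3*w)/3] = (-40*w*exp(3*w)*sin(5*w**2 + w/2 - 2) - 2*exp(3*w)*sin(5*w**2 + w/2 - 2) + 3)*exp(-3*w)/3, which equals f(w).

An antiderivative is F(w) = 4*cos(5*w**2 + w/2 - 2)/3 - exp(-3*w)/3.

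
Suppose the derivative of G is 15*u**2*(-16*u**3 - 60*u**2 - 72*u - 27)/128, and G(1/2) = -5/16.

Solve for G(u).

The substitution w = u**2/2 + 3*u/4 works: G'(u) is exactly (dG/dw)*(dw/du) for that inner function.
A general antiderivative is -5*(u**2/2 + 3*u/4)**3/2 + C.
The condition gives C = -5/16 - (-5/16) = 0.
So G(u) = -5*(u**2/2 + 3*u/4)**3/2.
Check: d/du[-5*(u**2/2 + 3*u/4)**3/2] = -15*u**5/8 - 225*u**4/32 - 135*u**3/16 - 405*u**2/128, which equals G'(u).

G(u) = -5*(u**2/2 + 3*u/4)**3/2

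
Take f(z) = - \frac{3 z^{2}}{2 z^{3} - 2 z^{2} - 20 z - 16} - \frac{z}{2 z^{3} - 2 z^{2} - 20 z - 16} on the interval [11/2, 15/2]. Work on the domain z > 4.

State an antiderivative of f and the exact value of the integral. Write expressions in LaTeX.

Factor the denominator (2 \left(z - 4\right) \left(z + 1\right) \left(z + 2\right)) and decompose: f = - \frac{5}{6 \left(z + 2\right)} + \frac{1}{5 \left(z + 1\right)} - \frac{13}{15 \left(z - 4\right)}; each piece integrates to a log, atan, or power term.
F(z) = - \frac{13 \log{\left(z - 4 \right)}}{15} + \frac{\log{\left(z + 1 \right)}}{5} - \frac{5 \log{\left(z + 2 \right)}}{6} is an antiderivative of f.
Check: d/dz[- \frac{13 \log{\left(z - 4 \right)}}{15} + \frac{\log{\left(z + 1 \right)}}{5} - \frac{5 \log{\left(z + 2 \right)}}{6}] = \frac{- 3 z^{2} - z}{2 z^{3} - 2 z^{2} - 20 z - 16}, which equals f(z).
F(15/2) = - \frac{5 \log{\left(\frac{19}{2} \right)}}{6} - \frac{13 \log{\left(\frac{7}{2} \right)}}{15} + \frac{\log{\left(\frac{17}{2} \right)}}{5}; F(11/2) = - \frac{5 \log{\left(\frac{15}{2} \right)}}{6} - \frac{13 \log{\left(\frac{3}{2} \right)}}{15} + \frac{\log{\left(\frac{13}{2} \right)}}{5}.
Integral = F(15/2) - F(11/2) = - \frac{5 \log{\left(\frac{19}{2} \right)}}{6} - \frac{13 \log{\left(\frac{7}{2} \right)}}{15} - \frac{\log{\left(\frac{13}{2} \right)}}{5} + \frac{13 \log{\left(\frac{3}{2} \right)}}{15} + \frac{\log{\left(\frac{17}{2} \right)}}{5} + \frac{5 \log{\left(\frac{15}{2} \right)}}{6}.

Antiderivative: F(z) = - \frac{13 \log{\left(z - 4 \right)}}{15} + \frac{\log{\left(z + 1 \right)}}{5} - \frac{5 \log{\left(z + 2 \right)}}{6}; value = - \frac{5 \log{\left(\frac{19}{2} \right)}}{6} - \frac{13 \log{\left(\frac{7}{2} \right)}}{15} - \frac{\log{\left(\frac{13}{2} \right)}}{5} + \frac{13 \log{\left(\frac{3}{2} \right)}}{15} + \frac{\log{\left(\frac{17}{2} \right)}}{5} + \frac{5 \log{\left(\frac{15}{2} \right)}}{6}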